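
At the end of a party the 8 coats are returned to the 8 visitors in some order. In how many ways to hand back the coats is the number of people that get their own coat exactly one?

14832

Choose which one of the 8 is fixed: C(8,1) = 8.
The remaining 7 must be deranged: !7 = 1854.
Total: 8 × 1854 = 14832.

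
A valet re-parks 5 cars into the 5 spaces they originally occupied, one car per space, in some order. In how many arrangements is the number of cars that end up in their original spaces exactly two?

20

Choose which 2 of the 5 are fixed: C(5,2) = 10.
The other 3 form a derangement: !3 = 2.
Total: 10 × 2 = 20.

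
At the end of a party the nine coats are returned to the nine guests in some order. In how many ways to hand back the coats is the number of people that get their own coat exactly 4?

5544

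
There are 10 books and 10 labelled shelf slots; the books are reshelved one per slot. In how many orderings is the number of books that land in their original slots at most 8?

# with exactly i fixed is C(10,i)·!(10-i); sum over i=0..8:
  i=0: C(10,0)·!10 = 1·1334961 = 1334961
  i=1: C(10,1)·!9 = 10·133496 = 1334960
  i=2: C(10,2)·!8 = 45·14833 = 667485
  i=3: C(10,3)·!7 = 120·1854 = 222480
  i=4: C(10,4)·!6 = 210·265 = 55650
  i=5: C(10,5)·!5 = 252·44 = 11088
  i=6: C(10,6)·!4 = 210·9 = 1890
  i=7: C(10,7)·!3 = 120·2 = 240
  i=8: C(10,8)·!2 = 45·1 = 45
Total = 3628799.

3628799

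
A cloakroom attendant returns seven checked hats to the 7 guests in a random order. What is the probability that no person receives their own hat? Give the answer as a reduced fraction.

Favorable outcomes: !7 = 1854.
Total outcomes: 7! = 5040.
Probability = 1854/5040 = 103/280.

103/280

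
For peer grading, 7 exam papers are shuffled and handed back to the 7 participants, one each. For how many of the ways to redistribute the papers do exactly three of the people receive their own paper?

Choose which 3 of the 7 are fixed: C(7,3) = 35.
The remaining 4 must be deranged: !4 = 9.
Total: 35 × 9 = 315.

315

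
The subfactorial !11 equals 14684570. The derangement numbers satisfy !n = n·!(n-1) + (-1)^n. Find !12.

!12 = 12·14684570 + 1 = 176214841.

176214841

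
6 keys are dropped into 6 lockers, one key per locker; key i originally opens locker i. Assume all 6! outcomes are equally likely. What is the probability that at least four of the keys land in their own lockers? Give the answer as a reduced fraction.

Favorable outcomes: Σ_{i≥4} C(6,i)·!(6-i) = 15·1 + 6·0 + 1·1 = 16.
Total outcomes: 6! = 720.
Probability = 16/720 = 1/45.

1/45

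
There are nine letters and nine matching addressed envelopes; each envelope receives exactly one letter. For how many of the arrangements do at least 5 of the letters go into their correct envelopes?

1339

Sum C(9,i)·!(9-i) for i = 5..9:
  i=5: C(9,5)·!4 = 126·9 = 1134
  i=6: C(9,6)·!3 = 84·2 = 168
  i=7: C(9,7)·!2 = 36·1 = 36
  i=8: C(9,8)·!1 = 9·0 = 0
  i=9: C(9,9)·!0 = 1·1 = 1
Total = 1339.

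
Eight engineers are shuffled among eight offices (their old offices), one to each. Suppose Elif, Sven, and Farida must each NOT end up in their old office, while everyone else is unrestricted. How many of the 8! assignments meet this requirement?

27240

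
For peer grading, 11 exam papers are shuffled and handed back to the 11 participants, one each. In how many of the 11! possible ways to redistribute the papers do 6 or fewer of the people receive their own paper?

Sum C(11,i)·!(11-i) for i = 0..6:
  i=0: C(11,0)·!11 = 1·14684570 = 14684570
  i=1: C(11,1)·!10 = 11·1334961 = 14684571
  i=2: C(11,2)·!9 = 55·133496 = 7342280
  i=3: C(11,3)·!8 = 165·14833 = 2447445
  i=4: C(11,4)·!7 = 330·1854 = 611820
  i=5: C(11,5)·!6 = 462·265 = 122430
  i=6: C(11,6)·!5 = 462·44 = 20328
Total = 39913444.

39913444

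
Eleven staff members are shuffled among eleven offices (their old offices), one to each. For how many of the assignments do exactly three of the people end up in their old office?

2447445

Choose which 3 of the 11 are fixed: C(11,3) = 165.
The remaining 8 must be deranged: !8 = 14833.
Total: 165 × 14833 = 2447445.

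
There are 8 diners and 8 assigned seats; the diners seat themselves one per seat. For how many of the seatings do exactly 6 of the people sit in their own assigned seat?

Choose which 6 of the 8 are fixed: C(8,6) = 28.
The other 2 form a derangement: !2 = 1.
Total: 28 × 1 = 28.

28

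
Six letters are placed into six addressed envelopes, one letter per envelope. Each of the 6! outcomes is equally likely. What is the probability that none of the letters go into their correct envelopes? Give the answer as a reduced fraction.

53/144

Favorable outcomes: !6 = 265.
Total outcomes: 6! = 720.
Probability = 265/720 = 53/144.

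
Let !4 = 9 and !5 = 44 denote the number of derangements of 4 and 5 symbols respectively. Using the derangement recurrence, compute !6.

!6 = (6-1)·(!5 + !4) = 5·(44 + 9) = 5·53 = 265.

265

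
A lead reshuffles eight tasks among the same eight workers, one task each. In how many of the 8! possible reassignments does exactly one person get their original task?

14832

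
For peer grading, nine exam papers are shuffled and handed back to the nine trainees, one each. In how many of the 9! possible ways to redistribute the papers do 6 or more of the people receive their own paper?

# with exactly i fixed is C(9,i)·!(9-i); sum over i=6..9:
  i=6: C(9,6)·!3 = 84·2 = 168
  i=7: C(9,7)·!2 = 36·1 = 36
  i=8: C(9,8)·!1 = 9·0 = 0
  i=9: C(9,9)·!0 = 1·1 = 1
Total = 205.

205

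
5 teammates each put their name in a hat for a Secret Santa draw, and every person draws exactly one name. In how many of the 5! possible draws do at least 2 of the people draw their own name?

31

Sum C(5,i)·!(5-i) for i = 2..5:
  i=2: C(5,2)·!3 = 10·2 = 20
  i=3: C(5,3)·!2 = 10·1 = 10
  i=4: C(5,4)·!1 = 5·0 = 0
  i=5: C(5,5)·!0 = 1·1 = 1
Total = 31.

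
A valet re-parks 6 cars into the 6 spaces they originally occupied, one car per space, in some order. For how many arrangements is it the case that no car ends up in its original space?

265

Use !n = (n-1)(!(n-1) + !(n-2)).
!6 = 5·(44 + 9) = 5·53 = 265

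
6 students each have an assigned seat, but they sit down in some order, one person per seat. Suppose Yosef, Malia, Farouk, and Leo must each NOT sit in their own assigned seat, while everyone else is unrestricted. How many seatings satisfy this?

362

Inclusion-exclusion on the 4 forbidden self-matches:
Σ_{j=0}^{4} (-1)^j C(4,j)(6-j)!
= C(4,0)·6! - C(4,1)·5! + C(4,2)·4! - C(4,3)·3! + C(4,4)·2!
= 720 - 480 + 144 - 24 + 2
= 362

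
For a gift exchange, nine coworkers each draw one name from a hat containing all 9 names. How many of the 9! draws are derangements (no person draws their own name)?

133496

Use !n = n·!(n-1) + (-1)^n.
!9 = 9·14833 - 1 = 133496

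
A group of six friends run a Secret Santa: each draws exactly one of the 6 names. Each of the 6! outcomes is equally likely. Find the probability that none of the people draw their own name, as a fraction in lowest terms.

53/144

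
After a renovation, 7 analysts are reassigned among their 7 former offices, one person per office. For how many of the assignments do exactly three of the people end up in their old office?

315

Choose which 3 of the 7 are fixed: C(7,3) = 35.
The remaining 4 must be deranged: !4 = 9.
Total: 35 × 9 = 315.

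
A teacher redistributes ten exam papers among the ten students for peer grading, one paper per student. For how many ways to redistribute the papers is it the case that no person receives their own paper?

By inclusion-exclusion, !10 = Σ (-1)^k · 10!/k! for k=0..10
= 10! - 10!/1! + 10!/2! - 10!/3! + 10!/4! - 10!/5! + 10!/6! - 10!/7! + 10!/8! - 10!/9! + 10!/10!
= 3628800 - 3628800 + 1814400 - 604800 + 151200 - 30240 + 5040 - 720 + 90 - 10 + 1
= 1334961

1334961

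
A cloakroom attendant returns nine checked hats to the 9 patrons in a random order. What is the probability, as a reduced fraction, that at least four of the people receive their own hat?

6883/362880

Favorable outcomes: Σ_{i≥4} C(9,i)·!(9-i) = 126·44 + 126·9 + 84·2 + 36·1 + 9·0 + 1·1 = 6883.
Total outcomes: 9! = 362880.
Probability = 6883/362880 = 6883/362880.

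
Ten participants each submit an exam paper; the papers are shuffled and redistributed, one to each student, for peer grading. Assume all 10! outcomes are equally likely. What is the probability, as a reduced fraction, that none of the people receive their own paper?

16481/44800

Favorable outcomes: !10 = 1334961.
Total outcomes: 10! = 3628800.
Probability = 1334961/3628800 = 16481/44800.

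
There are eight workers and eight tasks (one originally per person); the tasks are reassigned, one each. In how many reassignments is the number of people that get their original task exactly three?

2464

Pick the 3 fixed positions: C(8,3) = 56 ways.
The other 5 form a derangement: !5 = 44.
Total: 56 × 44 = 2464.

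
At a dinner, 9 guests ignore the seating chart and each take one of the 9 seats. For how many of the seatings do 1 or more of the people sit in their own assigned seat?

229384

# with exactly i fixed is C(9,i)·!(9-i); sum over i=1..9:
  i=1: C(9,1)·!8 = 9·14833 = 133497
  i=2: C(9,2)·!7 = 36·1854 = 66744
  i=3: C(9,3)·!6 = 84·265 = 22260
  i=4: C(9,4)·!5 = 126·44 = 5544
  i=5: C(9,5)·!4 = 126·9 = 1134
  i=6: C(9,6)·!3 = 84·2 = 168
  i=7: C(9,7)·!2 = 36·1 = 36
  i=8: C(9,8)·!1 = 9·0 = 0
  i=9: C(9,9)·!0 = 1·1 = 1
Total = 229384.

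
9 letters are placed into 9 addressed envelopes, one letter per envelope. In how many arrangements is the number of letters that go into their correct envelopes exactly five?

1134

Pick the 5 fixed positions: C(9,5) = 126 ways.
The remaining 4 must be deranged: !4 = 9.
Total: 126 × 9 = 1134.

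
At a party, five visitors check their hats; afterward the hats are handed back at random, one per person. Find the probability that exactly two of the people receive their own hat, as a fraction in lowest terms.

Favorable outcomes: C(5,2)·!3 = 10·2 = 20.
Total outcomes: 5! = 120.
Probability = 20/120 = 1/6.

1/6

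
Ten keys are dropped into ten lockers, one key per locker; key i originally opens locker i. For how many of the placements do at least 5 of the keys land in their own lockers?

13264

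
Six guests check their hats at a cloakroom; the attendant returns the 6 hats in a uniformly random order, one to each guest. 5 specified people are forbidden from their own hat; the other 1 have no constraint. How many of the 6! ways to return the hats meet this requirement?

309

Let A_j be the event that the j-th constrained one is fixed. By inclusion-exclusion over the 5 events:
Σ_{j=0}^{5} (-1)^j C(5,j)(6-j)!
= C(5,0)·6! - C(5,1)·5! + C(5,2)·4! - C(5,3)·3! + C(5,4)·2! - C(5,5)·1!
= 720 - 600 + 240 - 60 + 10 - 1
= 309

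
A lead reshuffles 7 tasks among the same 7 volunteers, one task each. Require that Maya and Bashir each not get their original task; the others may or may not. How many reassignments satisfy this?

Inclusion-exclusion on the 2 forbidden self-matches:
Σ_{j=0}^{2} (-1)^j C(2,j)(7-j)!
= C(2,0)·7! - C(2,1)·6! + C(2,2)·5!
= 5040 - 1440 + 120
= 3720

3720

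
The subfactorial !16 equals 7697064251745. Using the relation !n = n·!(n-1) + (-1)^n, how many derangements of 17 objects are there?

130850092279664

!17 = 17·7697064251745 - 1 = 130850092279664.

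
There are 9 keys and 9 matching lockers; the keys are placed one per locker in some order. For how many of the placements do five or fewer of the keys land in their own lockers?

Sum C(9,i)·!(9-i) for i = 0..5:
  i=0: C(9,0)·!9 = 1·133496 = 133496
  i=1: C(9,1)·!8 = 9·14833 = 133497
  i=2: C(9,2)·!7 = 36·1854 = 66744
  i=3: C(9,3)·!6 = 84·265 = 22260
  i=4: C(9,4)·!5 = 126·44 = 5544
  i=5: C(9,5)·!4 = 126·9 = 1134
Total = 362675.

362675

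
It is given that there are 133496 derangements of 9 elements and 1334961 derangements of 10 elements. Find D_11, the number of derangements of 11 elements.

D_11 = (11-1)·(D_10 + D_9) = 10·(1334961 + 133496) = 10·1468457 = 14684570.

14684570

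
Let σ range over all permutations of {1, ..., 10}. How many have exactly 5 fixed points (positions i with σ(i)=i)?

11088

Choose which 5 of the 10 are fixed: C(10,5) = 252.
The other 5 form a derangement: !5 = 44.
Total: 252 × 44 = 11088.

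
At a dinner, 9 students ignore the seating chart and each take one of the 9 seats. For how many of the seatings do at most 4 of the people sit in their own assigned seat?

361541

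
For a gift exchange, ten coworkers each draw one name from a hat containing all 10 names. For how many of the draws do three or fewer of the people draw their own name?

Sum C(10,i)·!(10-i) for i = 0..3:
  i=0: C(10,0)·!10 = 1·1334961 = 1334961
  i=1: C(10,1)·!9 = 10·133496 = 1334960
  i=2: C(10,2)·!8 = 45·14833 = 667485
  i=3: C(10,3)·!7 = 120·1854 = 222480
Total = 3559886.

3559886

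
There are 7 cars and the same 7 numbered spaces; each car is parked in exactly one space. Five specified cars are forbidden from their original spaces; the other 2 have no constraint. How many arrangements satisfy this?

Inclusion-exclusion on the 5 forbidden self-matches:
Σ_{j=0}^{5} (-1)^j C(5,j)(7-j)!
= C(5,0)·7! - C(5,1)·6! + C(5,2)·5! - C(5,3)·4! + C(5,4)·3! - C(5,5)·2!
= 5040 - 3600 + 1200 - 240 + 30 - 2
= 2428

2428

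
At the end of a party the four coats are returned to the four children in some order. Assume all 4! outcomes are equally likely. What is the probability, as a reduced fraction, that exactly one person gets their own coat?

1/3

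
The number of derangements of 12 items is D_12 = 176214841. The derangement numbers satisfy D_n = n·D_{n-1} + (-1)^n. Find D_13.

2290792932

D_13 = 13·176214841 - 1 = 2290792932.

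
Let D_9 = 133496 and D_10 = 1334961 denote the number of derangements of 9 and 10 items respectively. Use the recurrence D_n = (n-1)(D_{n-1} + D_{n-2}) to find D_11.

14684570

D_11 = (11-1)·(D_10 + D_9) = 10·(1334961 + 133496) = 10·1468457 = 14684570.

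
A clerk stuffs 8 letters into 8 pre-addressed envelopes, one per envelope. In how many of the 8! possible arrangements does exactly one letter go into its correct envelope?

14832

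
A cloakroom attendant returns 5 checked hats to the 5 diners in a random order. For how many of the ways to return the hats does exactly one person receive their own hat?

45

Choose which one of the 5 is fixed: C(5,1) = 5.
The remaining 4 must be deranged: !4 = 9.
Total: 5 × 9 = 45.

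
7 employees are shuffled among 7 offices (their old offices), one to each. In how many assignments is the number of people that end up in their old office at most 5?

5039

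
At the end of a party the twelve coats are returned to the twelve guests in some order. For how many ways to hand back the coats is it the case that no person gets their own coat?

176214841

The number of derangements of 12 is !12 = Σ_{k=0}^{12} (-1)^k·12!/k!
= 12! - 12!/1! + 12!/2! - 12!/3! + 12!/4! - 12!/5! + 12!/6! - 12!/7! + 12!/8! - 12!/9! + 12!/10! - 12!/11! + 12!/12!
= 479001600 - 479001600 + 239500800 - 79833600 + 19958400 - 3991680 + 665280 - 95040 + 11880 - 1320 + 132 - 12 + 1
= 176214841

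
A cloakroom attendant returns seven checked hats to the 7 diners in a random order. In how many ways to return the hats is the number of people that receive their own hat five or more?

# with exactly i fixed is C(7,i)·!(7-i); sum over i=5..7:
  i=5: C(7,5)·!2 = 21·1 = 21
  i=6: C(7,6)·!1 = 7·0 = 0
  i=7: C(7,7)·!0 = 1·1 = 1
Total = 22.

22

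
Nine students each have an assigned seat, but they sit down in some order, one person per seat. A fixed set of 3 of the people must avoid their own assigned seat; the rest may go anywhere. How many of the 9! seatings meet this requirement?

256320

Inclusion-exclusion on the 3 forbidden self-matches:
Σ_{j=0}^{3} (-1)^j C(3,j)(9-j)!
= C(3,0)·9! - C(3,1)·8! + C(3,2)·7! - C(3,3)·6!
= 362880 - 120960 + 15120 - 720
= 256320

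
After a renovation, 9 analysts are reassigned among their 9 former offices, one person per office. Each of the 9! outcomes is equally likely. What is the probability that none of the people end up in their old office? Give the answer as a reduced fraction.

Favorable outcomes: !9 = 133496.
Total outcomes: 9! = 362880.
Probability = 133496/362880 = 16687/45360.

16687/45360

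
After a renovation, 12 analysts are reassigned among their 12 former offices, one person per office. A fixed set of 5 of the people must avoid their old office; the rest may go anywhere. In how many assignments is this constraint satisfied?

312273360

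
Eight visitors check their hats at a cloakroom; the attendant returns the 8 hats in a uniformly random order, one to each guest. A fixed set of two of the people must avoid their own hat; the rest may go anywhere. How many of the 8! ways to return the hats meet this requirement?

Inclusion-exclusion on the 2 forbidden self-matches:
Σ_{j=0}^{2} (-1)^j C(2,j)(8-j)!
= C(2,0)·8! - C(2,1)·7! + C(2,2)·6!
= 40320 - 10080 + 720
= 30960

30960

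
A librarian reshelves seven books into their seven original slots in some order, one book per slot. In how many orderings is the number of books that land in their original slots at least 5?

22

Sum C(7,i)·!(7-i) for i = 5..7:
  i=5: C(7,5)·!2 = 21·1 = 21
  i=6: C(7,6)·!1 = 7·0 = 0
  i=7: C(7,7)·!0 = 1·1 = 1
Total = 22.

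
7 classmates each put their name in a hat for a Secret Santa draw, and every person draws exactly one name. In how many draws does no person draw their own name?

The subfactorial !7 = [7!/e] (nearest integer).
7! = 5040, and 5040/e ≈ 1854.11, so !7 = 1854.

1854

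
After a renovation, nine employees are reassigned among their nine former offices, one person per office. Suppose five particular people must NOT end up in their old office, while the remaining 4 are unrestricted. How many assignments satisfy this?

205056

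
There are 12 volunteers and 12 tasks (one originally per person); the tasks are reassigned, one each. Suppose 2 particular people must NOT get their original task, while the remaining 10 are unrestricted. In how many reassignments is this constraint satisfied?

402796800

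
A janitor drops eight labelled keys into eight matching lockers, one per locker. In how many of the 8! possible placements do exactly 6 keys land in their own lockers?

Choose which 6 of the 8 are fixed: C(8,6) = 28.
The other 2 form a derangement: !2 = 1.
Total: 28 × 1 = 28.

28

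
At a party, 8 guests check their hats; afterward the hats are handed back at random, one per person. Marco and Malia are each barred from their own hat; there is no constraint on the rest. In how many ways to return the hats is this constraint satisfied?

Inclusion-exclusion on the 2 forbidden self-matches:
Σ_{j=0}^{2} (-1)^j C(2,j)(8-j)!
= C(2,0)·8! - C(2,1)·7! + C(2,2)·6!
= 40320 - 10080 + 720
= 30960

30960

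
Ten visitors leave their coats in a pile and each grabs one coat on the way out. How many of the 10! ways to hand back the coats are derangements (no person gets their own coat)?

By inclusion-exclusion, !10 = Σ (-1)^k · 10!/k! for k=0..10
= 10! - 10!/1! + 10!/2! - 10!/3! + 10!/4! - 10!/5! + 10!/6! - 10!/7! + 10!/8! - 10!/9! + 10!/10!
= 3628800 - 3628800 + 1814400 - 604800 + 151200 - 30240 + 5040 - 720 + 90 - 10 + 1
= 1334961

1334961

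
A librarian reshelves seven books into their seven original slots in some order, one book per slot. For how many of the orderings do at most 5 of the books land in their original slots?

5039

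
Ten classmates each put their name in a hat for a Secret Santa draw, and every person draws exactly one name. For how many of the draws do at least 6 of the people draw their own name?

Sum C(10,i)·!(10-i) for i = 6..10:
  i=6: C(10,6)·!4 = 210·9 = 1890
  i=7: C(10,7)·!3 = 120·2 = 240
  i=8: C(10,8)·!2 = 45·1 = 45
  i=9: C(10,9)·!1 = 10·0 = 0
  i=10: C(10,10)·!0 = 1·1 = 1
Total = 2176.

2176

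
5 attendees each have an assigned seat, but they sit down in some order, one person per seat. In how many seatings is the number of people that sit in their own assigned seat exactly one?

45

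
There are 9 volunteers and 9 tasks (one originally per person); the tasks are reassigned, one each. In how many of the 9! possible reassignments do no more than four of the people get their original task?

361541

# with exactly i fixed is C(9,i)·!(9-i); sum over i=0..4:
  i=0: C(9,0)·!9 = 1·133496 = 133496
  i=1: C(9,1)·!8 = 9·14833 = 133497
  i=2: C(9,2)·!7 = 36·1854 = 66744
  i=3: C(9,3)·!6 = 84·265 = 22260
  i=4: C(9,4)·!5 = 126·44 = 5544
Total = 361541.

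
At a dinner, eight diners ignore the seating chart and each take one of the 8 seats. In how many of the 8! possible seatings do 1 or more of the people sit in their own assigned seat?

Sum C(8,i)·!(8-i) for i = 1..8:
  i=1: C(8,1)·!7 = 8·1854 = 14832
  i=2: C(8,2)·!6 = 28·265 = 7420
  i=3: C(8,3)·!5 = 56·44 = 2464
  i=4: C(8,4)·!4 = 70·9 = 630
  i=5: C(8,5)·!3 = 56·2 = 112
  i=6: C(8,6)·!2 = 28·1 = 28
  i=7: C(8,7)·!1 = 8·0 = 0
  i=8: C(8,8)·!0 = 1·1 = 1
Total = 25487.

25487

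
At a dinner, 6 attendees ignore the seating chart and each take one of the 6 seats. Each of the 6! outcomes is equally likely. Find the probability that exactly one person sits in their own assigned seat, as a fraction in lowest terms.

Favorable outcomes: C(6,1)·!5 = 6·44 = 264.
Total outcomes: 6! = 720.
Probability = 264/720 = 11/30.

11/30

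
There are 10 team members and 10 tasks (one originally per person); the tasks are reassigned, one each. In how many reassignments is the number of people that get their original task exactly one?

Pick the single fixed position: C(10,1) = 10 ways.
The other 9 form a derangement: !9 = 133496.
Total: 10 × 133496 = 1334960.

1334960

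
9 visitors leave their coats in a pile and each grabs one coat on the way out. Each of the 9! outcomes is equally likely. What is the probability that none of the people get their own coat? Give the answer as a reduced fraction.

Favorable outcomes: !9 = 133496.
Total outcomes: 9! = 362880.
Probability = 133496/362880 = 16687/45360.

16687/45360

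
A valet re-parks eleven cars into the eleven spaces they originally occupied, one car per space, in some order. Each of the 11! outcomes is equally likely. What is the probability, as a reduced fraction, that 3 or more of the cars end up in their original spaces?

3205379/39916800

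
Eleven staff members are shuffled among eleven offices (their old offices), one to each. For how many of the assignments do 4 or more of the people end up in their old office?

757934

# with exactly i fixed is C(11,i)·!(11-i); sum over i=4..11:
  i=4: C(11,4)·!7 = 330·1854 = 611820
  i=5: C(11,5)·!6 = 462·265 = 122430
  i=6: C(11,6)·!5 = 462·44 = 20328
  i=7: C(11,7)·!4 = 330·9 = 2970
  i=8: C(11,8)·!3 = 165·2 = 330
  i=9: C(11,9)·!2 = 55·1 = 55
  i=10: C(11,10)·!1 = 11·0 = 0
  i=11: C(11,11)·!0 = 1·1 = 1
Total = 757934.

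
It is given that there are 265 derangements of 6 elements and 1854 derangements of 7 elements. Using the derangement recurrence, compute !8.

!8 = (8-1)·(!7 + !6) = 7·(1854 + 265) = 7·2119 = 14833.

14833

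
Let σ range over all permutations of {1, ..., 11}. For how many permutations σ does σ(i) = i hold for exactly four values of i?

611820

Pick the 4 fixed positions: C(11,4) = 330 ways.
The remaining 7 must be deranged: !7 = 1854.
Total: 330 × 1854 = 611820.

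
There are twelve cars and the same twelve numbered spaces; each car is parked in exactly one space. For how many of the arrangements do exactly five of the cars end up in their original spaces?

1468368

Choose which 5 of the 12 are fixed: C(12,5) = 792.
The remaining 7 must be deranged: !7 = 1854.
Total: 792 × 1854 = 1468368.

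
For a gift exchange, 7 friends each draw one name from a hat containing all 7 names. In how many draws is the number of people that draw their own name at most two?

# with exactly i fixed is C(7,i)·!(7-i); sum over i=0..2:
  i=0: C(7,0)·!7 = 1·1854 = 1854
  i=1: C(7,1)·!6 = 7·265 = 1855
  i=2: C(7,2)·!5 = 21·44 = 924
Total = 4633.

4633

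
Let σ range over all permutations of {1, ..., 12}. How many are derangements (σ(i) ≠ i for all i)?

Recurrence: !12 = 12·!11 + (-1)^12.
!12 = 12·14684570 + 1 = 176214841

176214841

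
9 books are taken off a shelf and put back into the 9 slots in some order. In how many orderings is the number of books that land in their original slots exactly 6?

168

Pick the 6 fixed positions: C(9,6) = 84 ways.
The other 3 form a derangement: !3 = 2.
Total: 84 × 2 = 168.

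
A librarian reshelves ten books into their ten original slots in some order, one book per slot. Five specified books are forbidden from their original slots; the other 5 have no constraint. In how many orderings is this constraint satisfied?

2170680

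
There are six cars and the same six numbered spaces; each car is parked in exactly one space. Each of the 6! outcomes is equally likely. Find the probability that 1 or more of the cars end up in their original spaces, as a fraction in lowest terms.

91/144

Favorable outcomes: Σ_{i≥1} C(6,i)·!(6-i) = 6·44 + 15·9 + 20·2 + 15·1 + 6·0 + 1·1 = 455.
Total outcomes: 6! = 720.
Probability = 455/720 = 91/144.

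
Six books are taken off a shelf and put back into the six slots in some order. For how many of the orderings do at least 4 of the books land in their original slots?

Sum C(6,i)·!(6-i) for i = 4..6:
  i=4: C(6,4)·!2 = 15·1 = 15
  i=5: C(6,5)·!1 = 6·0 = 0
  i=6: C(6,6)·!0 = 1·1 = 1
Total = 16.

16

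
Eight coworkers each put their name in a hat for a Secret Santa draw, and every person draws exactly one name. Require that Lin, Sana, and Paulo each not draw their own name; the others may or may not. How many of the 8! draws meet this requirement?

Inclusion-exclusion on the 3 forbidden self-matches:
Σ_{j=0}^{3} (-1)^j C(3,j)(8-j)!
= C(3,0)·8! - C(3,1)·7! + C(3,2)·6! - C(3,3)·5!
= 40320 - 15120 + 2160 - 120
= 27240

27240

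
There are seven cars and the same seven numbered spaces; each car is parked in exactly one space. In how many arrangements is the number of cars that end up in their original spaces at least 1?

3186

# with exactly i fixed is C(7,i)·!(7-i); sum over i=1..7:
  i=1: C(7,1)·!6 = 7·265 = 1855
  i=2: C(7,2)·!5 = 21·44 = 924
  i=3: C(7,3)·!4 = 35·9 = 315
  i=4: C(7,4)·!3 = 35·2 = 70
  i=5: C(7,5)·!2 = 21·1 = 21
  i=6: C(7,6)·!1 = 7·0 = 0
  i=7: C(7,7)·!0 = 1·1 = 1
Total = 3186.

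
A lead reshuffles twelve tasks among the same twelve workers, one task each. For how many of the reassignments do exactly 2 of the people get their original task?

Pick the 2 fixed positions: C(12,2) = 66 ways.
The remaining 10 must be deranged: !10 = 1334961.
Total: 66 × 1334961 = 88107426.

88107426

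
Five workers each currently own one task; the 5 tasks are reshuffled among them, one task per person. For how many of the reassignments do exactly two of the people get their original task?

20

Choose which 2 of the 5 are fixed: C(5,2) = 10.
The other 3 form a derangement: !3 = 2.
Total: 10 × 2 = 20.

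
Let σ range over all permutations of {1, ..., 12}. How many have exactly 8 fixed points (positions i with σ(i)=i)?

4455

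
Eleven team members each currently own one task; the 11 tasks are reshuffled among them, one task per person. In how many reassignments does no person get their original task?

The number of derangements of 11 is !11 = Σ_{k=0}^{11} (-1)^k·11!/k!
= 11! - 11!/1! + 11!/2! - 11!/3! + 11!/4! - 11!/5! + 11!/6! - 11!/7! + 11!/8! - 11!/9! + 11!/10! - 11!/11!
= 39916800 - 39916800 + 19958400 - 6652800 + 1663200 - 332640 + 55440 - 7920 + 990 - 110 + 11 - 1
= 14684570

14684570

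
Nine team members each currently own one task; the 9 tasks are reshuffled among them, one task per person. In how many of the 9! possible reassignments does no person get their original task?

133496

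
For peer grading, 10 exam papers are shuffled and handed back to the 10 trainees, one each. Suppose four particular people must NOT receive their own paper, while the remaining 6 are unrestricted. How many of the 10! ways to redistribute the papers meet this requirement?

2399760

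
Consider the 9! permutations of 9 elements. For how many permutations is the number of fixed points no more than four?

# with exactly i fixed is C(9,i)·!(9-i); sum over i=0..4:
  i=0: C(9,0)·!9 = 1·133496 = 133496
  i=1: C(9,1)·!8 = 9·14833 = 133497
  i=2: C(9,2)·!7 = 36·1854 = 66744
  i=3: C(9,3)·!6 = 84·265 = 22260
  i=4: C(9,4)·!5 = 126·44 = 5544
Total = 361541.

361541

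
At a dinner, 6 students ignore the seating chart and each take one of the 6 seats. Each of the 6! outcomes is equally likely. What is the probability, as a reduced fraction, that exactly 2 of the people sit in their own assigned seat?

3/16

Favorable outcomes: C(6,2)·!4 = 15·9 = 135.
Total outcomes: 6! = 720.
Probability = 135/720 = 3/16.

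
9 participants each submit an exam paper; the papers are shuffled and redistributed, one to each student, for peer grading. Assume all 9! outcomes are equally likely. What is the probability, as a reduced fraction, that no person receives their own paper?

16687/45360

Favorable outcomes: !9 = 133496.
Total outcomes: 9! = 362880.
Probability = 133496/362880 = 16687/45360.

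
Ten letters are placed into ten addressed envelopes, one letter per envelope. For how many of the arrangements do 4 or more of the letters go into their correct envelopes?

# with exactly i fixed is C(10,i)·!(10-i); sum over i=4..10:
  i=4: C(10,4)·!6 = 210·265 = 55650
  i=5: C(10,5)·!5 = 252·44 = 11088
  i=6: C(10,6)·!4 = 210·9 = 1890
  i=7: C(10,7)·!3 = 120·2 = 240
  i=8: C(10,8)·!2 = 45·1 = 45
  i=9: C(10,9)·!1 = 10·0 = 0
  i=10: C(10,10)·!0 = 1·1 = 1
Total = 68914.

68914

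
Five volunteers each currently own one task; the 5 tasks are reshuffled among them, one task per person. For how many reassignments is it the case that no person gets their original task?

!5 is the nearest integer to 5!/e.
5! = 120, and 120/e ≈ 44.15, so !5 = 44.

44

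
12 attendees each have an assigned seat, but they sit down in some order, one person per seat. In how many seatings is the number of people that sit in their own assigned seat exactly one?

Choose which one of the 12 is fixed: C(12,1) = 12.
The other 11 form a derangement: !11 = 14684570.
Total: 12 × 14684570 = 176214840.

176214840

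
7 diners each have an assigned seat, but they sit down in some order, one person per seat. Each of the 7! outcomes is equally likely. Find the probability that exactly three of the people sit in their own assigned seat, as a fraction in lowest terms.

Favorable outcomes: C(7,3)·!4 = 35·9 = 315.
Total outcomes: 7! = 5040.
Probability = 315/5040 = 1/16.

1/16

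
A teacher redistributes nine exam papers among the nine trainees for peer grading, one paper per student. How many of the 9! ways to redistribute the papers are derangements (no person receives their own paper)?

!9 is the nearest integer to 9!/e.
9! = 362880, and 362880/e ≈ 133496.09, so !9 = 133496.

133496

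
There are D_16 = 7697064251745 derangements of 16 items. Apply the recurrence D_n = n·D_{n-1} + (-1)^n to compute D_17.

D_17 = 17·7697064251745 - 1 = 130850092279664.

130850092279664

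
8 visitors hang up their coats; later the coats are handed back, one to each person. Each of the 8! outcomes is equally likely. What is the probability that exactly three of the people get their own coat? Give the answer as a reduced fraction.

11/180

Favorable outcomes: C(8,3)·!5 = 56·44 = 2464.
Total outcomes: 8! = 40320.
Probability = 2464/40320 = 11/180.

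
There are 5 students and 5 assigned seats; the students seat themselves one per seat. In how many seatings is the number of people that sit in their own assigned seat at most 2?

109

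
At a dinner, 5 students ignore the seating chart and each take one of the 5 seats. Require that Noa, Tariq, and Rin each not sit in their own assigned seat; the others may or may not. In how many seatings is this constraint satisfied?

Let A_j be the event that the j-th constrained one is fixed. By inclusion-exclusion over the 3 events:
Σ_{j=0}^{3} (-1)^j C(3,j)(5-j)!
= C(3,0)·5! - C(3,1)·4! + C(3,2)·3! - C(3,3)·2!
= 120 - 72 + 18 - 2
= 64

64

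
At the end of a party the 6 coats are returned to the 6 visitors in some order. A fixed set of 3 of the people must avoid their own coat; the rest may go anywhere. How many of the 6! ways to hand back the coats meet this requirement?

Inclusion-exclusion on the 3 forbidden self-matches:
Σ_{j=0}^{3} (-1)^j C(3,j)(6-j)!
= C(3,0)·6! - C(3,1)·5! + C(3,2)·4! - C(3,3)·3!
= 720 - 360 + 72 - 6
= 426

426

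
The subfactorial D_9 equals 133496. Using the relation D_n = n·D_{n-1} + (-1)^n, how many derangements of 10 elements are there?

1334961

D_10 = 10·133496 + 1 = 1334961.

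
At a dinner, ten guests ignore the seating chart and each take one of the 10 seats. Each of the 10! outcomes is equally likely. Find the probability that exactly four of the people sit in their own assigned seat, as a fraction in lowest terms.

53/3456

Favorable outcomes: C(10,4)·!6 = 210·265 = 55650.
Total outcomes: 10! = 3628800.
Probability = 55650/3628800 = 53/3456.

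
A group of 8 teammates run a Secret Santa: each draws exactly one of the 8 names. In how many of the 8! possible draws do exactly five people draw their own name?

112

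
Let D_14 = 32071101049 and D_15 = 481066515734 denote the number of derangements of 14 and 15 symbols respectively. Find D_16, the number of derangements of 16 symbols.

D_16 = (16-1)·(D_15 + D_14) = 15·(481066515734 + 32071101049) = 15·513137616783 = 7697064251745.

7697064251745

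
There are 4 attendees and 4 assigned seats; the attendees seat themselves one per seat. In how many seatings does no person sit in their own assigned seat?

9

!4 = 4! · Σ_{k=0}^{4} (-1)^k/k!
= 4! - 4!/1! + 4!/2! - 4!/3! + 4!/4!
= 24 - 24 + 12 - 4 + 1
= 9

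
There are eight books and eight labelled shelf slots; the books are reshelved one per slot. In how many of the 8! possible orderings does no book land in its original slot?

14833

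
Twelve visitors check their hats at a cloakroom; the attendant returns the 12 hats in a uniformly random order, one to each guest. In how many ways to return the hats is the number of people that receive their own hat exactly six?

Pick the 6 fixed positions: C(12,6) = 924 ways.
The other 6 form a derangement: !6 = 265.
Total: 924 × 265 = 244860.

244860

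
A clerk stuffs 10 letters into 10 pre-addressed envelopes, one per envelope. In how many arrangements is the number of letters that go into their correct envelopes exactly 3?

Pick the 3 fixed positions: C(10,3) = 120 ways.
The other 7 form a derangement: !7 = 1854.
Total: 120 × 1854 = 222480.

222480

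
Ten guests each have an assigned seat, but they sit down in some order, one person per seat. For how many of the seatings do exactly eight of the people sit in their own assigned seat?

Pick the 8 fixed positions: C(10,8) = 45 ways.
The remaining 2 must be deranged: !2 = 1.
Total: 45 × 1 = 45.

45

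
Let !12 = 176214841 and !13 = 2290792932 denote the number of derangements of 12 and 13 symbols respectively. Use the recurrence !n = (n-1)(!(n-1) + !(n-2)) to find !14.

!14 = (14-1)·(!13 + !12) = 13·(2290792932 + 176214841) = 13·2467007773 = 32071101049.

32071101049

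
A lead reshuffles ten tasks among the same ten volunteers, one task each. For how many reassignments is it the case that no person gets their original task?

1334961

!10 is the nearest integer to 10!/e.
10! = 3628800, and 3628800/e ≈ 1334960.92, so !10 = 1334961.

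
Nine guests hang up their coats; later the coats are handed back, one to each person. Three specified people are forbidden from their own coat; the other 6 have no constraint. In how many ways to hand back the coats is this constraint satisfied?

256320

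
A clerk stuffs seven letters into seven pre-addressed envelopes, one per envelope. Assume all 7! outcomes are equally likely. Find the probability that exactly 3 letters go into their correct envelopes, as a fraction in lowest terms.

1/16

Favorable outcomes: C(7,3)·!4 = 35·9 = 315.
Total outcomes: 7! = 5040.
Probability = 315/5040 = 1/16.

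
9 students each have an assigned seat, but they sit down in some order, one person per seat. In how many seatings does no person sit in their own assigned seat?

!9 is the nearest integer to 9!/e.
9! = 362880, and 362880/e ≈ 133496.09, so !9 = 133496.

133496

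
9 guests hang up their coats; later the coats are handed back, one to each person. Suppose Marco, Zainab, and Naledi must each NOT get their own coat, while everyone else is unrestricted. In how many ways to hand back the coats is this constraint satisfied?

256320

Inclusion-exclusion on the 3 forbidden self-matches:
Σ_{j=0}^{3} (-1)^j C(3,j)(9-j)!
= C(3,0)·9! - C(3,1)·8! + C(3,2)·7! - C(3,3)·6!
= 362880 - 120960 + 15120 - 720
= 256320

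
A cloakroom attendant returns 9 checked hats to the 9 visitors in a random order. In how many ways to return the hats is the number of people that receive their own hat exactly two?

Choose which 2 of the 9 are fixed: C(9,2) = 36.
The other 7 form a derangement: !7 = 1854.
Total: 36 × 1854 = 66744.

66744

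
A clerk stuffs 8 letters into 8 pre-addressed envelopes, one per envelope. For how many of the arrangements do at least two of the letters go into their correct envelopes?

Sum C(8,i)·!(8-i) for i = 2..8:
  i=2: C(8,2)·!6 = 28·265 = 7420
  i=3: C(8,3)·!5 = 56·44 = 2464
  i=4: C(8,4)·!4 = 70·9 = 630
  i=5: C(8,5)·!3 = 56·2 = 112
  i=6: C(8,6)·!2 = 28·1 = 28
  i=7: C(8,7)·!1 = 8·0 = 0
  i=8: C(8,8)·!0 = 1·1 = 1
Total = 10655.

10655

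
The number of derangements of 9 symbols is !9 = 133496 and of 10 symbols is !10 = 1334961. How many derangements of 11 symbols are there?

14684570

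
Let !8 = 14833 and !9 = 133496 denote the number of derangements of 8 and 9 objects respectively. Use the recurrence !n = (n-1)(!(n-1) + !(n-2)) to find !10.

1334961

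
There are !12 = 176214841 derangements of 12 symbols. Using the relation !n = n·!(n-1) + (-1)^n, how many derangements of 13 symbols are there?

2290792932

!13 = 13·176214841 - 1 = 2290792932.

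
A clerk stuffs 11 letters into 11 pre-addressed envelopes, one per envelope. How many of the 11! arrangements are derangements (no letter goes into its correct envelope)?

14684570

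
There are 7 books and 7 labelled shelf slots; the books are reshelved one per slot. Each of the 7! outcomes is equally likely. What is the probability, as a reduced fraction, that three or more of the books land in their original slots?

Favorable outcomes: Σ_{i≥3} C(7,i)·!(7-i) = 35·9 + 35·2 + 21·1 + 7·0 + 1·1 = 407.
Total outcomes: 7! = 5040.
Probability = 407/5040 = 407/5040.

407/5040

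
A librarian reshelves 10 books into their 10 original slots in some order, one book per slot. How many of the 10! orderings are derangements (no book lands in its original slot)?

1334961

!10 = 10! · Σ_{k=0}^{10} (-1)^k/k!
= 10! - 10!/1! + 10!/2! - 10!/3! + 10!/4! - 10!/5! + 10!/6! - 10!/7! + 10!/8! - 10!/9! + 10!/10!
= 3628800 - 3628800 + 1814400 - 604800 + 151200 - 30240 + 5040 - 720 + 90 - 10 + 1
= 1334961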